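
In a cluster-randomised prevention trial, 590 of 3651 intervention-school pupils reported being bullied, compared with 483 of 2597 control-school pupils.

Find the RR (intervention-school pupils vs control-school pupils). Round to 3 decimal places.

risk, intervention-school pupils = 590/3651 = 0.1616
risk, control-school pupils = 483/2597 = 0.1860
RR = 0.1616 / 0.1860 = 0.869

RR ≈ 0.869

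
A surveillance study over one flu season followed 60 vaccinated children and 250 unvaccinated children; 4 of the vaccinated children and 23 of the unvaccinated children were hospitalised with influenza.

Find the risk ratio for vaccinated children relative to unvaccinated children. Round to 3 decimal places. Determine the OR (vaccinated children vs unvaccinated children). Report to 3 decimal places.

RR = 0.725; OR = 0.705

risk, vaccinated children = 4/60 = 0.0667
risk, unvaccinated children = 23/250 = 0.0920
RR = 0.0667 / 0.0920 = 0.725
odds, vaccinated children = 4/56 = 0.0714
odds, unvaccinated children = 23/227 = 0.1013
OR = 0.0714 / 0.1013 = 0.705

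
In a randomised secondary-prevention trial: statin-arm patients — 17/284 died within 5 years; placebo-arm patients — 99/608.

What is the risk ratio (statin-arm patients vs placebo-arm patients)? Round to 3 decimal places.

0.368

risk, statin-arm patients = 17/284 = 0.0599
risk, placebo-arm patients = 99/608 = 0.1628
RR = 0.0599 / 0.1628 = 0.368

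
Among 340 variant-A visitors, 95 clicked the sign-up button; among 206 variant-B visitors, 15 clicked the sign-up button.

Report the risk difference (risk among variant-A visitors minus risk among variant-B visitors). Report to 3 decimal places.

RD ≈ 0.207

risk, variant-A visitors = 95/340 = 0.2794
risk, variant-B visitors = 15/206 = 0.0728
risk difference = 0.2794 − 0.0728 = 0.207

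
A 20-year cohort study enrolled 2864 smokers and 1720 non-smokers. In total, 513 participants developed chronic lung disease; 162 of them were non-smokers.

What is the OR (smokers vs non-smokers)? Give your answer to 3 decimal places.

1.343

smokers with the outcome: 513 − 162 = 351
smokers without the outcome: 2864 − 351 = 2513
non-smokers without the outcome: 1720 − 162 = 1558
OR = (351 × 1558) / (2513 × 162) = 546858/407106 ≈ 1.343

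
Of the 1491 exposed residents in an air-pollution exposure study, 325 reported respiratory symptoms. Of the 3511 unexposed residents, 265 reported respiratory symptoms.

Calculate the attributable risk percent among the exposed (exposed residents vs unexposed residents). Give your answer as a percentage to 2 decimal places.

risk, exposed residents = 325/1491 = 0.2180
risk, unexposed residents = 265/3511 = 0.0755
AR% = (0.2180 − 0.0755) / 0.2180 = 0.6537 → 65.37%

65.37%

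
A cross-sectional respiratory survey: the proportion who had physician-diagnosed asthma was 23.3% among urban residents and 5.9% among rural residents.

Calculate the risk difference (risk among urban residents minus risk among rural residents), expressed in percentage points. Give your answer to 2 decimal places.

17.40

risk difference = 0.2330 − 0.0590 = 0.1740 → 17.40 percentage points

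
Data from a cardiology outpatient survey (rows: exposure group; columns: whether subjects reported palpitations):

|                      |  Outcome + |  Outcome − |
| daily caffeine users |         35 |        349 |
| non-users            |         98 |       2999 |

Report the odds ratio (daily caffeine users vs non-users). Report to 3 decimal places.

OR = (35 × 2999) / (349 × 98) = 104965/34202 ≈ 3.069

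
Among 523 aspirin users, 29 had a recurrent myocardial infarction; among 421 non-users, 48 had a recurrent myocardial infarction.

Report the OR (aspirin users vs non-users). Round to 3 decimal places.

OR = (29 × 373) / (494 × 48) = 10817/23712 ≈ 0.456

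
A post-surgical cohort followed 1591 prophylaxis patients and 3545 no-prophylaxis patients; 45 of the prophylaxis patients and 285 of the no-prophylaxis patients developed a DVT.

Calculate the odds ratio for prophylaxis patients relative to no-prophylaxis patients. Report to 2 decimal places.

OR = (45 × 3260) / (1546 × 285) = 146700/440610 ≈ 0.33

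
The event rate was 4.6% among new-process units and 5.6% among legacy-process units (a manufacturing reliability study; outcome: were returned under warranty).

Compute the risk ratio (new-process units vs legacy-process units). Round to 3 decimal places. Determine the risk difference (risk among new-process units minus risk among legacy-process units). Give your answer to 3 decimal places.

RR = 0.821; RD = -0.010

RR = 0.04600 / 0.05600 = 0.821
risk difference = 0.04600 − 0.05600 = -0.010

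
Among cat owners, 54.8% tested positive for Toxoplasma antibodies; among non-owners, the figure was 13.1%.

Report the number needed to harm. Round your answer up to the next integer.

absolute risk difference = 0.417000
1 / 0.417000 = 2.398 → round up → 3

3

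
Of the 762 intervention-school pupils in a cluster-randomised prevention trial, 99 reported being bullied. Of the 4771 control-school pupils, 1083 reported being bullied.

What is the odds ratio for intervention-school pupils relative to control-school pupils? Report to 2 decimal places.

OR ≈ 0.51

odds, intervention-school pupils = 99/663 = 0.1493
odds, control-school pupils = 1083/3688 = 0.2937
OR = 0.1493 / 0.2937 = 0.51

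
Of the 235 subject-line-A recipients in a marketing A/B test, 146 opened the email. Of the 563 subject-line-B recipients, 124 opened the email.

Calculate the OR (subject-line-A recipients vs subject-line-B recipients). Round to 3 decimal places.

OR = (146 × 439) / (89 × 124) = 64094/11036 ≈ 5.808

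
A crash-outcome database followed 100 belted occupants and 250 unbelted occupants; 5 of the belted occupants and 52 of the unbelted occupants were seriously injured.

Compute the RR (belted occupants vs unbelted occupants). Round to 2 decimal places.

0.24

risk, belted occupants = 5/100 = 0.0500
risk, unbelted occupants = 52/250 = 0.2080
RR = 0.0500 / 0.2080 = 0.24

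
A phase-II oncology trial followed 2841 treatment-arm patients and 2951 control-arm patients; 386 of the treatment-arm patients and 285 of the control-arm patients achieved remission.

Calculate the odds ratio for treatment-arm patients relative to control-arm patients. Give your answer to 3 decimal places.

odds, treatment-arm patients = 386/2455 = 0.1572
odds, control-arm patients = 285/2666 = 0.1069
OR = 0.1572 / 0.1069 = 1.471

1.471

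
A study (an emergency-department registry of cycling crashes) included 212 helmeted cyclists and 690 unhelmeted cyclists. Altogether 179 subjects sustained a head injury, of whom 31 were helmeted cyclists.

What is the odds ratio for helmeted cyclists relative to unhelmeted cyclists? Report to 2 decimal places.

helmeted cyclists without the outcome: 212 − 31 = 181
unhelmeted cyclists with the outcome: 179 − 31 = 148
unhelmeted cyclists without the outcome: 690 − 148 = 542
odds, helmeted cyclists = 31/181 = 0.1713
odds, unhelmeted cyclists = 148/542 = 0.2731
OR = 0.1713 / 0.2731 = 0.63

0.63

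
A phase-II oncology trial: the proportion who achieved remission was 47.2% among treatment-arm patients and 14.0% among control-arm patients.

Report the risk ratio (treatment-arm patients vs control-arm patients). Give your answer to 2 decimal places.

RR = 0.4720 / 0.1400 = 3.37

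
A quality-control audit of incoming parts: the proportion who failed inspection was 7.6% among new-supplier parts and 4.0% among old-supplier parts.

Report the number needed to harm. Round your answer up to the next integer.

NNH ≈ 28

absolute risk difference = 0.036000
1 / 0.036000 = 27.778 → round up → 28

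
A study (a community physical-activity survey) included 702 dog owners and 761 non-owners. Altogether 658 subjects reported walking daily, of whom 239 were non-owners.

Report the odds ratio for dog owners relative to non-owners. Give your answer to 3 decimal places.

OR ≈ 3.234

dog owners with the outcome: 658 − 239 = 419
dog owners without the outcome: 702 − 419 = 283
non-owners without the outcome: 761 − 239 = 522
OR = (419 × 522) / (283 × 239) = 218718/67637 ≈ 3.234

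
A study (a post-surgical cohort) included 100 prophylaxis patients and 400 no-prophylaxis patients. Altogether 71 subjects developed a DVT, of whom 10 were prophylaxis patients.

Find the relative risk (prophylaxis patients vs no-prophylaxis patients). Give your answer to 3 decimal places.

prophylaxis patients without the outcome: 100 − 10 = 90
no-prophylaxis patients with the outcome: 71 − 10 = 61
no-prophylaxis patients without the outcome: 400 − 61 = 339
risk, prophylaxis patients = 10/100 = 0.1000
risk, no-prophylaxis patients = 61/400 = 0.1525
RR = 0.1000 / 0.1525 = 0.656

RR = 0.656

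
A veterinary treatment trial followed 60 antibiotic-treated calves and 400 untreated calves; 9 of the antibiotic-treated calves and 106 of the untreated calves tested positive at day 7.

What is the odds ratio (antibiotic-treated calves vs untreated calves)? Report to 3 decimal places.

OR = (9 × 294) / (51 × 106) = 2646/5406 ≈ 0.489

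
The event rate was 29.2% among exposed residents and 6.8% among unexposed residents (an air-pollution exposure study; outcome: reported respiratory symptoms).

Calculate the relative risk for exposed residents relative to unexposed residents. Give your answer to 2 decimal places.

RR = 0.2920 / 0.0680 = 4.29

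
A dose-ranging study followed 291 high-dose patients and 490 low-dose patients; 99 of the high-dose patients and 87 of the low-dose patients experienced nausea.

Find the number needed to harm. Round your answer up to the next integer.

NNH ≈ 7

risk, high-dose patients = 99/291 = 0.340206
risk, low-dose patients = 87/490 = 0.177551
absolute risk difference = 0.162655
1 / 0.162655 = 6.148 → round up → 7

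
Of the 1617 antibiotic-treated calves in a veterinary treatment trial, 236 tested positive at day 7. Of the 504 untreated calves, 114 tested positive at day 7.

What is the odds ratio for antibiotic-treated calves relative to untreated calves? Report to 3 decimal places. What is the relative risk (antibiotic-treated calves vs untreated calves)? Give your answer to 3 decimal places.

OR = 0.585; RR = 0.645

odds, antibiotic-treated calves = 236/1381 = 0.1709
odds, untreated calves = 114/390 = 0.2923
OR = 0.1709 / 0.2923 = 0.585
risk, antibiotic-treated calves = 236/1617 = 0.1459
risk, untreated calves = 114/504 = 0.2262
RR = 0.1459 / 0.2262 = 0.645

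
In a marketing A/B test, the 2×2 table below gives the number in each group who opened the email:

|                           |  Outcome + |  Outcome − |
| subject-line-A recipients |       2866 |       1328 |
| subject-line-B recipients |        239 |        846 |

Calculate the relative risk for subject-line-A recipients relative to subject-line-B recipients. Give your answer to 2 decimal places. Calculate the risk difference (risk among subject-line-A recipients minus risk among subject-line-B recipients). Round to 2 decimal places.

risk, subject-line-A recipients = 2866/4194 = 0.6834
risk, subject-line-B recipients = 239/1085 = 0.2203
RR = 0.6834 / 0.2203 = 3.10
risk difference = 0.6834 − 0.2203 = 0.46

RR = 3.10; RD = 0.46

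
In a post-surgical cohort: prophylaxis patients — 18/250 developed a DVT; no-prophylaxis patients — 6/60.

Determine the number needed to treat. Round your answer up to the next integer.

risk, prophylaxis patients = 18/250 = 0.072000
risk, no-prophylaxis patients = 6/60 = 0.100000
absolute risk difference = 0.028000
1 / 0.028000 = 35.714 → round up → 36

36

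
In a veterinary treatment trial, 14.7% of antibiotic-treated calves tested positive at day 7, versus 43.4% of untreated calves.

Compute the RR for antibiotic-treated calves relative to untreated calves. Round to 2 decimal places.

RR = 0.1470 / 0.4340 = 0.34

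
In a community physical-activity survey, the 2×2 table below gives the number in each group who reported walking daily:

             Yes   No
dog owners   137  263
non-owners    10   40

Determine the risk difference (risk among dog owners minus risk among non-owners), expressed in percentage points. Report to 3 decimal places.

risk, dog owners = 137/400 = 0.3425
risk, non-owners = 10/50 = 0.2000
risk difference = 0.3425 − 0.2000 = 0.1425 → 14.250 percentage points

RD = 14.250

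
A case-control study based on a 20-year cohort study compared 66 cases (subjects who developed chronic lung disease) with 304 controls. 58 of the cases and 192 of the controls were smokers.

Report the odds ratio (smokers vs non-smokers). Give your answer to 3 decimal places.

OR = (58 × 112) / (192 × 8) = 6496/1536 ≈ 4.229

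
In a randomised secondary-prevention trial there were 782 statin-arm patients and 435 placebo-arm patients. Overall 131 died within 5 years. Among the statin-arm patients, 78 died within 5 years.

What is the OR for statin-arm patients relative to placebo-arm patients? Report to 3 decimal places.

statin-arm patients without the outcome: 782 − 78 = 704
placebo-arm patients with the outcome: 131 − 78 = 53
placebo-arm patients without the outcome: 435 − 53 = 382
OR = (78 × 382) / (704 × 53) = 29796/37312 ≈ 0.799

OR ≈ 0.799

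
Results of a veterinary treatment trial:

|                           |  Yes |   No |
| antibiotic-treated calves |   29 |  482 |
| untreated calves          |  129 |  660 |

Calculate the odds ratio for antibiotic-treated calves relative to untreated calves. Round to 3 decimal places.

odds, antibiotic-treated calves = 29/482 = 0.0602
odds, untreated calves = 129/660 = 0.1955
OR = 0.0602 / 0.1955 = 0.308

OR: 0.308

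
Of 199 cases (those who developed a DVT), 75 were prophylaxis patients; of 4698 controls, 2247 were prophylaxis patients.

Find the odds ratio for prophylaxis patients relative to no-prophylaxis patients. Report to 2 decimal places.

OR = (75 × 2451) / (2247 × 124) = 183825/278628 ≈ 0.66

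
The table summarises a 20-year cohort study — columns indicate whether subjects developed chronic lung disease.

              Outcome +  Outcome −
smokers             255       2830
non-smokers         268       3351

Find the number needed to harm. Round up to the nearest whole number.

risk, smokers = 255/3085 = 0.082658
risk, non-smokers = 268/3619 = 0.074054
absolute risk difference = 0.008604
1 / 0.008604 = 116.225 → round up → 117

NNH ≈ 117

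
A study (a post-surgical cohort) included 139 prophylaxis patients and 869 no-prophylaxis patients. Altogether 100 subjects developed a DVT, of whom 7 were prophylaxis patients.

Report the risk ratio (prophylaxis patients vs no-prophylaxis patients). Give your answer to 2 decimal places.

prophylaxis patients without the outcome: 139 − 7 = 132
no-prophylaxis patients with the outcome: 100 − 7 = 93
no-prophylaxis patients without the outcome: 869 − 93 = 776
risk, prophylaxis patients = 7/139 = 0.0504
risk, no-prophylaxis patients = 93/869 = 0.1070
RR = 0.0504 / 0.1070 = 0.47

0.47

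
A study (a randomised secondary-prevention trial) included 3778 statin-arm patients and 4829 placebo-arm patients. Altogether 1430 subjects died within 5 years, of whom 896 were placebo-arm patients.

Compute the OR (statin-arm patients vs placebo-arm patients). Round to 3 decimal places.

statin-arm patients with the outcome: 1430 − 896 = 534
statin-arm patients without the outcome: 3778 − 534 = 3244
placebo-arm patients without the outcome: 4829 − 896 = 3933
odds, statin-arm patients = 534/3244 = 0.1646
odds, placebo-arm patients = 896/3933 = 0.2278
OR = 0.1646 / 0.2278 = 0.723

OR = 0.723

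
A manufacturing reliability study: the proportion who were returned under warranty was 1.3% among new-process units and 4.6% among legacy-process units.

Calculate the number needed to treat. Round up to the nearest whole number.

31

absolute risk difference = 0.033000
1 / 0.033000 = 30.303 → round up → 31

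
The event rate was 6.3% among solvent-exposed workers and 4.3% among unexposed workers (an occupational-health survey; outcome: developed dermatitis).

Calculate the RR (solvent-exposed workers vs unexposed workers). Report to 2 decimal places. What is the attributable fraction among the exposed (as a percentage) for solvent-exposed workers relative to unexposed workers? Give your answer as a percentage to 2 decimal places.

RR = 1.47; AR% = 31.75%

RR = 0.06300 / 0.04300 = 1.47
AR% = (0.06300 − 0.04300) / 0.06300 = 0.3175 → 31.75%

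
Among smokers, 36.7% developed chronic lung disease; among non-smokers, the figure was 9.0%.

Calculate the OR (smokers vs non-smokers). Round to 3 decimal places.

OR ≈ 5.862

odds, smokers = 0.3670/0.6330 = 0.5798
odds, non-smokers = 0.0900/0.9100 = 0.0989
OR = 0.5798 / 0.0989 = 5.862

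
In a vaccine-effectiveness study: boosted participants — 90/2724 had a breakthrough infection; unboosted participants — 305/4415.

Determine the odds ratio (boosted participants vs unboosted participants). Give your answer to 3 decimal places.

OR: 0.460

odds, boosted participants = 90/2634 = 0.03417
odds, unboosted participants = 305/4110 = 0.07421
OR = 0.03417 / 0.07421 = 0.460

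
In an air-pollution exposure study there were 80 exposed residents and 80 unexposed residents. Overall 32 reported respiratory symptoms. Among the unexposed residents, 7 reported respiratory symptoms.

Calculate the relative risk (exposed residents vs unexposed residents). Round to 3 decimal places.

exposed residents with the outcome: 32 − 7 = 25
exposed residents without the outcome: 80 − 25 = 55
unexposed residents without the outcome: 80 − 7 = 73
risk, exposed residents = 25/80 = 0.3125
risk, unexposed residents = 7/80 = 0.0875
RR = 0.3125 / 0.0875 = 3.571

RR: 3.571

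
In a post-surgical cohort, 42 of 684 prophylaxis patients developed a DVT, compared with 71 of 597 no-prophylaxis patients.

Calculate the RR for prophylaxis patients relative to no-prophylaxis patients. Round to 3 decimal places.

RR = 0.516

risk, prophylaxis patients = 42/684 = 0.0614
risk, no-prophylaxis patients = 71/597 = 0.1189
RR = 0.0614 / 0.1189 = 0.516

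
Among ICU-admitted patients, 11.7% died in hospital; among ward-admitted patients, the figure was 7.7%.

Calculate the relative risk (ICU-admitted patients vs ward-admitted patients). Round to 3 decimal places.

RR = 0.1170 / 0.0770 = 1.519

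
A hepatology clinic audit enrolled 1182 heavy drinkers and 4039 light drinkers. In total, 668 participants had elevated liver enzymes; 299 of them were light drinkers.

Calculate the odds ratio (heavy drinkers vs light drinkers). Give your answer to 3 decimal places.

OR ≈ 5.677

heavy drinkers with the outcome: 668 − 299 = 369
heavy drinkers without the outcome: 1182 − 369 = 813
light drinkers without the outcome: 4039 − 299 = 3740
OR = (369 × 3740) / (813 × 299) = 1380060/243087 ≈ 5.677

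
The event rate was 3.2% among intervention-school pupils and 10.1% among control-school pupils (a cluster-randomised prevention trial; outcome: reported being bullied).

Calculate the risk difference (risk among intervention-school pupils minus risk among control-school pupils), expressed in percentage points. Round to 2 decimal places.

risk difference = 0.03200 − 0.10100 = -0.06900 → -6.90 percentage points

RD ≈ -6.90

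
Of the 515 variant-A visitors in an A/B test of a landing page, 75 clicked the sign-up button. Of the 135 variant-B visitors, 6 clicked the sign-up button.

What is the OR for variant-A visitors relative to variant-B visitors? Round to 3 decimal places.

odds, variant-A visitors = 75/440 = 0.17045
odds, variant-B visitors = 6/129 = 0.04651
OR = 0.17045 / 0.04651 = 3.665

OR: 3.665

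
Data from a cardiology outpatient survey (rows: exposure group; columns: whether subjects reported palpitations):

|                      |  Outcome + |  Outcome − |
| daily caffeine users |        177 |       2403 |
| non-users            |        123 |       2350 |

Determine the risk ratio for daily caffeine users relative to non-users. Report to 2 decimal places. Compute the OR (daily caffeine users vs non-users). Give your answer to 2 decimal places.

risk, daily caffeine users = 177/2580 = 0.06860
risk, non-users = 123/2473 = 0.04974
RR = 0.06860 / 0.04974 = 1.38
odds, daily caffeine users = 177/2403 = 0.07366
odds, non-users = 123/2350 = 0.05234
OR = 0.07366 / 0.05234 = 1.41

RR = 1.38; OR = 1.41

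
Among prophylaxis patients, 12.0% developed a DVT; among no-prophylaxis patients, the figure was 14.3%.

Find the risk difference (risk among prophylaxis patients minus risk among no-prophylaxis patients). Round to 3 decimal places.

risk difference = 0.1200 − 0.1430 = -0.023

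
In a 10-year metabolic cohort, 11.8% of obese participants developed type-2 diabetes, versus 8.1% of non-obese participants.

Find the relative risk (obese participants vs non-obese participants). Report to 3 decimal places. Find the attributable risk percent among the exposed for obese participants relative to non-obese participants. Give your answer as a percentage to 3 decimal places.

RR = 1.457; AR% = 31.356%

RR = 0.1180 / 0.0810 = 1.457
AR% = (0.1180 − 0.0810) / 0.1180 = 0.3136 → 31.356%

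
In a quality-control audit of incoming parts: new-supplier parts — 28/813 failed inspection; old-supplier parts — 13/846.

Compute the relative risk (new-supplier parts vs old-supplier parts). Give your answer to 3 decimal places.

risk, new-supplier parts = 28/813 = 0.03444
risk, old-supplier parts = 13/846 = 0.01537
RR = 0.03444 / 0.01537 = 2.241

2.241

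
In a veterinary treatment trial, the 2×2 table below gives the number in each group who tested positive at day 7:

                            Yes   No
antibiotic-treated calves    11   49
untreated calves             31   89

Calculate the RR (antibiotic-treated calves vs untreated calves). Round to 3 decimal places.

risk, antibiotic-treated calves = 11/60 = 0.1833
risk, untreated calves = 31/120 = 0.2583
RR = 0.1833 / 0.2583 = 0.710

0.710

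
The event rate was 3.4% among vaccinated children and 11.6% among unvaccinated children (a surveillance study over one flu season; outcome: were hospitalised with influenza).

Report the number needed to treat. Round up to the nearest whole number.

13

absolute risk difference = 0.082000
1 / 0.082000 = 12.195 → round up → 13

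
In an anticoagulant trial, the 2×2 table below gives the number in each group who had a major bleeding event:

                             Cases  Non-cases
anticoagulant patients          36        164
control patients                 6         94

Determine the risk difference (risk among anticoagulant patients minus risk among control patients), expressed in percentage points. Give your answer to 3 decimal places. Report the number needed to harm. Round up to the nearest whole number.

RD = 12.000; NNH = 9

risk, anticoagulant patients = 36/200 = 0.1800
risk, control patients = 6/100 = 0.0600
risk difference = 0.1800 − 0.0600 = 0.1200 → 12.000 percentage points
absolute risk difference = 0.120000
1 / 0.120000 = 8.333 → round up → 9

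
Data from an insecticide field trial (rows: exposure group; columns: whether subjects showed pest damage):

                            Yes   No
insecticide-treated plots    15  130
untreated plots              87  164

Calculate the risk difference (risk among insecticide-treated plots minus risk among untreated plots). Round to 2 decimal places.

risk, insecticide-treated plots = 15/145 = 0.1034
risk, untreated plots = 87/251 = 0.3466
risk difference = 0.1034 − 0.3466 = -0.24

-0.24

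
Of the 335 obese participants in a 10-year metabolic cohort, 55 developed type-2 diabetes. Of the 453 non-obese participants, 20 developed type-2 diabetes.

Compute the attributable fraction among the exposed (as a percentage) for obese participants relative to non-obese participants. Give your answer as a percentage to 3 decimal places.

risk, obese participants = 55/335 = 0.16418
risk, non-obese participants = 20/453 = 0.04415
AR% = (0.16418 − 0.04415) / 0.16418 = 0.7311 → 73.109%

73.109%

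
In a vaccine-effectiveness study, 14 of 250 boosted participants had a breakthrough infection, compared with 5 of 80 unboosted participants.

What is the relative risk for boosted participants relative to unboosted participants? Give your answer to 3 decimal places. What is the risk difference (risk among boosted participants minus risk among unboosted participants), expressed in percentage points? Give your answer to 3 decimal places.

RR = 0.896; RD = -0.650

risk, boosted participants = 14/250 = 0.0560
risk, unboosted participants = 5/80 = 0.0625
RR = 0.0560 / 0.0625 = 0.896
risk difference = 0.0560 − 0.0625 = -0.0065 → -0.650 percentage points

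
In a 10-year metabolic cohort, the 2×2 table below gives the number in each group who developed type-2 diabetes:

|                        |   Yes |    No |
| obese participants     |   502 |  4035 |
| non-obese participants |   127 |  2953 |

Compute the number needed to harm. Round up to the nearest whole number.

risk, obese participants = 502/4537 = 0.110646
risk, non-obese participants = 127/3080 = 0.041234
absolute risk difference = 0.069412
1 / 0.069412 = 14.407 → round up → 15

NNH = 15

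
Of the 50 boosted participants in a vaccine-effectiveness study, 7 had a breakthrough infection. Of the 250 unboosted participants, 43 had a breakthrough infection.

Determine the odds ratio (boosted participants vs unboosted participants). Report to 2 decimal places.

0.78

odds, boosted participants = 7/43 = 0.1628
odds, unboosted participants = 43/207 = 0.2077
OR = 0.1628 / 0.2077 = 0.78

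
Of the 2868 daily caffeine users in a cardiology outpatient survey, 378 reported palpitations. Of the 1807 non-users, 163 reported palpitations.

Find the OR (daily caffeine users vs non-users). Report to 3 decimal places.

OR = (378 × 1644) / (2490 × 163) = 621432/405870 ≈ 1.531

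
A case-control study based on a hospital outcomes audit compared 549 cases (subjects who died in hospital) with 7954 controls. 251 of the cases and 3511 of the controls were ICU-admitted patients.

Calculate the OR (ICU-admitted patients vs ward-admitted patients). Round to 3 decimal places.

OR = (251 × 4443) / (3511 × 298) = 1115193/1046278 ≈ 1.066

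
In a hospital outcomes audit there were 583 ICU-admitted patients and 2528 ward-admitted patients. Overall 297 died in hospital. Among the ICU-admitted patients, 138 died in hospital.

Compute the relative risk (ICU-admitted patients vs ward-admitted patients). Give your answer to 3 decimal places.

ICU-admitted patients without the outcome: 583 − 138 = 445
ward-admitted patients with the outcome: 297 − 138 = 159
ward-admitted patients without the outcome: 2528 − 159 = 2369
risk, ICU-admitted patients = 138/583 = 0.2367
risk, ward-admitted patients = 159/2528 = 0.0629
RR = 0.2367 / 0.0629 = 3.763

3.763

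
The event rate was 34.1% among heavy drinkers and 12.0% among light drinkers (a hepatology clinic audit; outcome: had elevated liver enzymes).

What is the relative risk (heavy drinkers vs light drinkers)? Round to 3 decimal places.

RR = 0.3410 / 0.1200 = 2.842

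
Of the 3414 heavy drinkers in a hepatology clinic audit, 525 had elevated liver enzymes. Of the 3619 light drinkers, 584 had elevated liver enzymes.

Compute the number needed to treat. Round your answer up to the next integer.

risk, heavy drinkers = 525/3414 = 0.153779
risk, light drinkers = 584/3619 = 0.161371
absolute risk difference = 0.007592
1 / 0.007592 = 131.718 → round up → 132

132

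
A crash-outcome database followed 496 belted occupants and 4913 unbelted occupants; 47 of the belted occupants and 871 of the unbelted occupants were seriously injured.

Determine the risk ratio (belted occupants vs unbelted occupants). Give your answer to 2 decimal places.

risk, belted occupants = 47/496 = 0.0948
risk, unbelted occupants = 871/4913 = 0.1773
RR = 0.0948 / 0.1773 = 0.53

RR = 0.53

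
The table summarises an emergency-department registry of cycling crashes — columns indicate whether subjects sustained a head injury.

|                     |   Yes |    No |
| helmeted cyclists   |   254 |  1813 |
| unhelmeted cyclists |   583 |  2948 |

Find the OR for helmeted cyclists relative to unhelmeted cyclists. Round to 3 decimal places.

OR = (254 × 2948) / (1813 × 583) = 748792/1056979 ≈ 0.708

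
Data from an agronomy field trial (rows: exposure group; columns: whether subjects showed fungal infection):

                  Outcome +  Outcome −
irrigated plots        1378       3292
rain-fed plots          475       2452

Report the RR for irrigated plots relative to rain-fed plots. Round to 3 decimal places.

risk, irrigated plots = 1378/4670 = 0.2951
risk, rain-fed plots = 475/2927 = 0.1623
RR = 0.2951 / 0.1623 = 1.818

RR = 1.818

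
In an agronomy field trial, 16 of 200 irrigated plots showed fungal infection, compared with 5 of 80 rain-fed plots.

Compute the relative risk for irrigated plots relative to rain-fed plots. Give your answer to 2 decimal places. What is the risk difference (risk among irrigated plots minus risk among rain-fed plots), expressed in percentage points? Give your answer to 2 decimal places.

risk, irrigated plots = 16/200 = 0.0800
risk, rain-fed plots = 5/80 = 0.0625
RR = 0.0800 / 0.0625 = 1.28
risk difference = 0.0800 − 0.0625 = 0.0175 → 1.75 percentage points

RR = 1.28; RD = 1.75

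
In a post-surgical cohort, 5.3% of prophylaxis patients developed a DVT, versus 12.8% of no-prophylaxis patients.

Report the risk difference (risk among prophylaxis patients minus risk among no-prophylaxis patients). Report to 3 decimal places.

risk difference = 0.0530 − 0.1280 = -0.075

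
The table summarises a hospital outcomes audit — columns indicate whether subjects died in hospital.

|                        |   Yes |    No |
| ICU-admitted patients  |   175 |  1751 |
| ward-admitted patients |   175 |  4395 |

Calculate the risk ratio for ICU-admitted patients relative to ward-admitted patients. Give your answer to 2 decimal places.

risk, ICU-admitted patients = 175/1926 = 0.09086
risk, ward-admitted patients = 175/4570 = 0.03829
RR = 0.09086 / 0.03829 = 2.37

RR ≈ 2.37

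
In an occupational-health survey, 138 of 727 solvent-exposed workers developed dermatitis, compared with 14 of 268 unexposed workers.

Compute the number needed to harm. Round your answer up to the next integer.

NNH = 8

risk, solvent-exposed workers = 138/727 = 0.189821
risk, unexposed workers = 14/268 = 0.052239
absolute risk difference = 0.137582
1 / 0.137582 = 7.268 → round up → 8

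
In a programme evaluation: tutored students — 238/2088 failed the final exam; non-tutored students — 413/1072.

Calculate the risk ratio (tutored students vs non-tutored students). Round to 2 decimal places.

risk, tutored students = 238/2088 = 0.1140
risk, non-tutored students = 413/1072 = 0.3853
RR = 0.1140 / 0.3853 = 0.30

RR = 0.30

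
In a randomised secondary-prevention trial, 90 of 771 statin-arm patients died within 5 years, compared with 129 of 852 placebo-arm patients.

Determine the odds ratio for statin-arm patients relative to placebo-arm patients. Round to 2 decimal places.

OR = (90 × 723) / (681 × 129) = 65070/87849 ≈ 0.74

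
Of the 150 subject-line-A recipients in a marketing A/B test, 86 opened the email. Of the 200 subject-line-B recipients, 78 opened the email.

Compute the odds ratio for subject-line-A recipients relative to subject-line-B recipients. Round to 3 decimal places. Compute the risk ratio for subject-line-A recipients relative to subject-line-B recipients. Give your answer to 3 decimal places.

OR = 2.102; RR = 1.470

OR = (86 × 122) / (64 × 78) = 10492/4992 ≈ 2.102
risk, subject-line-A recipients = 86/150 = 0.5733
risk, subject-line-B recipients = 78/200 = 0.3900
RR = 0.5733 / 0.3900 = 1.470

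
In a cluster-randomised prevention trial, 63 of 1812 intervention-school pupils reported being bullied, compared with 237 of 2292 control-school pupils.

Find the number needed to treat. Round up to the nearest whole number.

NNT = 15

risk, intervention-school pupils = 63/1812 = 0.034768
risk, control-school pupils = 237/2292 = 0.103403
absolute risk difference = 0.068635
1 / 0.068635 = 14.570 → round up → 15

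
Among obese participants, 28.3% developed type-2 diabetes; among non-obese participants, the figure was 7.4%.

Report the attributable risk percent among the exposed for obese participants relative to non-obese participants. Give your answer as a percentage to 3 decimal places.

AR% = (0.2830 − 0.0740) / 0.2830 = 0.7385 → 73.852%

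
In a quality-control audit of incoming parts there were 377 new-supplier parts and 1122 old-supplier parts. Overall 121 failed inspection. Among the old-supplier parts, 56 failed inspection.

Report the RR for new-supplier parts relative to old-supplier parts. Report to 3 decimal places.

RR = 3.454

new-supplier parts with the outcome: 121 − 56 = 65
new-supplier parts without the outcome: 377 − 65 = 312
old-supplier parts without the outcome: 1122 − 56 = 1066
risk, new-supplier parts = 65/377 = 0.17241
risk, old-supplier parts = 56/1122 = 0.04991
RR = 0.17241 / 0.04991 = 3.454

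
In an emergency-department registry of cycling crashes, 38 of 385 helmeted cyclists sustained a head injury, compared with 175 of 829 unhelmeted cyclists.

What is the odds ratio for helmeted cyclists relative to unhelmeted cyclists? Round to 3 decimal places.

odds, helmeted cyclists = 38/347 = 0.1095
odds, unhelmeted cyclists = 175/654 = 0.2676
OR = 0.1095 / 0.2676 = 0.409

OR: 0.409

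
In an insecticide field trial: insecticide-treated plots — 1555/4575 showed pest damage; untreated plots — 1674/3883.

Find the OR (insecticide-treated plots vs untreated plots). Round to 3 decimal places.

odds, insecticide-treated plots = 1555/3020 = 0.5149
odds, untreated plots = 1674/2209 = 0.7578
OR = 0.5149 / 0.7578 = 0.679

OR: 0.679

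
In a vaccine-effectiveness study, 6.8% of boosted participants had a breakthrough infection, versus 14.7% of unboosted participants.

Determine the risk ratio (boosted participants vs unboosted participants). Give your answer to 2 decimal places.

RR = 0.0680 / 0.1470 = 0.46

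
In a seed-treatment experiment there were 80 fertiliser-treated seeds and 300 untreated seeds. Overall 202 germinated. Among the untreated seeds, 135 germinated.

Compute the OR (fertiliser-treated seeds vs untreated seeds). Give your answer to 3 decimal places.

fertiliser-treated seeds with the outcome: 202 − 135 = 67
fertiliser-treated seeds without the outcome: 80 − 67 = 13
untreated seeds without the outcome: 300 − 135 = 165
odds, fertiliser-treated seeds = 67/13 = 5.1538
odds, untreated seeds = 135/165 = 0.8182
OR = 5.1538 / 0.8182 = 6.299

OR = 6.299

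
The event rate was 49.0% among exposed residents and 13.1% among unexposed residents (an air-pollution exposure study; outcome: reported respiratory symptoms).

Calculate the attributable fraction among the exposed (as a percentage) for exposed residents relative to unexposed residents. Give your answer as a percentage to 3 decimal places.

AR% = (0.4900 − 0.1310) / 0.4900 = 0.7327 → 73.265%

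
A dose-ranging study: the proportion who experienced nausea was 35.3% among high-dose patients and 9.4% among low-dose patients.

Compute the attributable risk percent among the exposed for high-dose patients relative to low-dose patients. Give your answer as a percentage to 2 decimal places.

AR% = (0.3530 − 0.0940) / 0.3530 = 0.7337 → 73.37%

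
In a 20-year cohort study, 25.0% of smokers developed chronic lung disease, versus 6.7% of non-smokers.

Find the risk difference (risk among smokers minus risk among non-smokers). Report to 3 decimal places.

risk difference = 0.2500 − 0.0670 = 0.183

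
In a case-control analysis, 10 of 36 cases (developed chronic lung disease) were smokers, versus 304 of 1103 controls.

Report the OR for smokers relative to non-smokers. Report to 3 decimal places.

OR = (10 × 799) / (304 × 26) = 7990/7904 ≈ 1.011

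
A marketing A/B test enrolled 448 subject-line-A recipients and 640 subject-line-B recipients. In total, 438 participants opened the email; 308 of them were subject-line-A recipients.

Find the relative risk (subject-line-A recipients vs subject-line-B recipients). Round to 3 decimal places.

3.385

subject-line-A recipients without the outcome: 448 − 308 = 140
subject-line-B recipients with the outcome: 438 − 308 = 130
subject-line-B recipients without the outcome: 640 − 130 = 510
risk, subject-line-A recipients = 308/448 = 0.6875
risk, subject-line-B recipients = 130/640 = 0.2031
RR = 0.6875 / 0.2031 = 3.385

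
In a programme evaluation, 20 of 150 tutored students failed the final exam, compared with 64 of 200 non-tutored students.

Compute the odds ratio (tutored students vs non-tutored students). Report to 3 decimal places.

OR: 0.327

odds, tutored students = 20/130 = 0.1538
odds, non-tutored students = 64/136 = 0.4706
OR = 0.1538 / 0.4706 = 0.327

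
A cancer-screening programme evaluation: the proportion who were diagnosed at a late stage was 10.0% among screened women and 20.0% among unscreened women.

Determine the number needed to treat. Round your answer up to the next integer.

10

absolute risk difference = 0.100000
1 / 0.100000 = 10.000 → round up → 10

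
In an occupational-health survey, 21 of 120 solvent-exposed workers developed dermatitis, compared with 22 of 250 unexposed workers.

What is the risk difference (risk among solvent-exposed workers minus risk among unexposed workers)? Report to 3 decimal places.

risk, solvent-exposed workers = 21/120 = 0.1750
risk, unexposed workers = 22/250 = 0.0880
risk difference = 0.1750 − 0.0880 = 0.087

0.087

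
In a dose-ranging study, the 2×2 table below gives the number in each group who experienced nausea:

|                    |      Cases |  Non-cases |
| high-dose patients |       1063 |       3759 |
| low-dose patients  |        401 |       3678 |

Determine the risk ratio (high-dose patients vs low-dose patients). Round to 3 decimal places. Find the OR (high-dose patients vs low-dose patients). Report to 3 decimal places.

risk, high-dose patients = 1063/4822 = 0.2204
risk, low-dose patients = 401/4079 = 0.0983
RR = 0.2204 / 0.0983 = 2.242
OR = (1063 × 3678) / (3759 × 401) = 3909714/1507359 ≈ 2.594

RR = 2.242; OR = 2.594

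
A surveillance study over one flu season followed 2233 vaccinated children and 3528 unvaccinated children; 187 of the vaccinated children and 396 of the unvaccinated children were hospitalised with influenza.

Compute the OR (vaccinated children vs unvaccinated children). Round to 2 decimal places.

odds, vaccinated children = 187/2046 = 0.0914
odds, unvaccinated children = 396/3132 = 0.1264
OR = 0.0914 / 0.1264 = 0.72

OR = 0.72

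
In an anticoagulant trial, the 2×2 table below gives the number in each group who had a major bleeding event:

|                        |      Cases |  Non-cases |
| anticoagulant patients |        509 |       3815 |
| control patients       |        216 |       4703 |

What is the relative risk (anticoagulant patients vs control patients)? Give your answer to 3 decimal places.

RR: 2.681

risk, anticoagulant patients = 509/4324 = 0.11772
risk, control patients = 216/4919 = 0.04391
RR = 0.11772 / 0.04391 = 2.681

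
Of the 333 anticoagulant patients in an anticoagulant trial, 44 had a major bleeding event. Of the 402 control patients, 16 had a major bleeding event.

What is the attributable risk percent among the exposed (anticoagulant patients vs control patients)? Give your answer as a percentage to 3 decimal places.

risk, anticoagulant patients = 44/333 = 0.13213
risk, control patients = 16/402 = 0.03980
AR% = (0.13213 − 0.03980) / 0.13213 = 0.6988 → 69.878%

69.878%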